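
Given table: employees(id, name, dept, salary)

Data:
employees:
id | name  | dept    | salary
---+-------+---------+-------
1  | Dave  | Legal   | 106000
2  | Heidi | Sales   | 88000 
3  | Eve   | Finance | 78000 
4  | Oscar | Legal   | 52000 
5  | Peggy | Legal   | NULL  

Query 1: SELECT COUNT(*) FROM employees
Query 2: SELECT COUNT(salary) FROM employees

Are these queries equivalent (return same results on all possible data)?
No, not equivalent

Query 1 returns: [(5,)]
Query 2 returns: [(4,)]

Reason: COUNT(*) includes NULLs, COUNT(column) excludes them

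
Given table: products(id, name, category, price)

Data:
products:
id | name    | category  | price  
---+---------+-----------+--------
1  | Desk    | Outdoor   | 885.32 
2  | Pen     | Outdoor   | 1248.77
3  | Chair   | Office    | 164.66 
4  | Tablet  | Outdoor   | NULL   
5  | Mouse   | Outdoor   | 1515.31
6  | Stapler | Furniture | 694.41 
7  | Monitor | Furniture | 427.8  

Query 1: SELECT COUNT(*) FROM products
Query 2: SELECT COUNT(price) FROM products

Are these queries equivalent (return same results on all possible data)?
No, not equivalent

Query 1 returns: [(7,)]
Query 2 returns: [(6,)]

Reason: COUNT(*) includes NULLs, COUNT(column) excludes them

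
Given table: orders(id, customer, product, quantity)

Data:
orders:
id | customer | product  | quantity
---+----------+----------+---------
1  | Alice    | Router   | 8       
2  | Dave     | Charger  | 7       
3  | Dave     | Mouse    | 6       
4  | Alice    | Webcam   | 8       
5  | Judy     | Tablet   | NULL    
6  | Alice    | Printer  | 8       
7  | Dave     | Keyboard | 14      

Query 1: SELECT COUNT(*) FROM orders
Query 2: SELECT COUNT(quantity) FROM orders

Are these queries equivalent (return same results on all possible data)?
No, not equivalent

Query 1 returns: [(7,)]
Query 2 returns: [(6,)]

Reason: COUNT(*) includes NULLs, COUNT(column) excludes them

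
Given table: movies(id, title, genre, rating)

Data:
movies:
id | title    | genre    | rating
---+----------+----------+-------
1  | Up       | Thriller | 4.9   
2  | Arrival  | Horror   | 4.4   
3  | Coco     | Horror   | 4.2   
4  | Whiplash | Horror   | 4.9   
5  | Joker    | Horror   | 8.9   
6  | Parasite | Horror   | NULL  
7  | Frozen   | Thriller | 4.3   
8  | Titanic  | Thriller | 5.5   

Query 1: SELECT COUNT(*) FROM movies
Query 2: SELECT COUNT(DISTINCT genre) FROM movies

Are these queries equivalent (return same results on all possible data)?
No, not equivalent

Query 1 returns: [(8,)]
Query 2 returns: [(2,)]

Reason: COUNT(*) counts rows, COUNT(DISTINCT genre) counts unique genres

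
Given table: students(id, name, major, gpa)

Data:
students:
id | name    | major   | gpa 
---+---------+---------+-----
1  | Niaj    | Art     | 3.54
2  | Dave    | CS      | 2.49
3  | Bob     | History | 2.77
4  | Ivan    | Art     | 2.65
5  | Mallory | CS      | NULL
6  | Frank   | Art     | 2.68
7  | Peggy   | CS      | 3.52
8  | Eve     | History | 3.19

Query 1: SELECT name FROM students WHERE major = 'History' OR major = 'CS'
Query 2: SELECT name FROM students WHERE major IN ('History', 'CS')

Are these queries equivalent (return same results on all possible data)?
Yes, equivalent

Both queries return: [('Bob',), ('Dave',), ('Eve',), ('Mallory',), ('Peggy',)]

Reason: OR vs IN are equivalent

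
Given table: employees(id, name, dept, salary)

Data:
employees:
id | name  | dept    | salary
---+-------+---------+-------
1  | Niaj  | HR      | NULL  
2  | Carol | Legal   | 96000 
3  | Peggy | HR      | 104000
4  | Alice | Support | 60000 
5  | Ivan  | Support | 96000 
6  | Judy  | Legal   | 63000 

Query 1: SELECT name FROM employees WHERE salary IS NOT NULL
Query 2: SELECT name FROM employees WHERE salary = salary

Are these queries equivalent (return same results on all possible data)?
Yes, equivalent

Both queries return: [('Alice',), ('Carol',), ('Ivan',), ('Judy',), ('Peggy',)]

Reason: IS NOT NULL vs self-equality (both exclude NULLs)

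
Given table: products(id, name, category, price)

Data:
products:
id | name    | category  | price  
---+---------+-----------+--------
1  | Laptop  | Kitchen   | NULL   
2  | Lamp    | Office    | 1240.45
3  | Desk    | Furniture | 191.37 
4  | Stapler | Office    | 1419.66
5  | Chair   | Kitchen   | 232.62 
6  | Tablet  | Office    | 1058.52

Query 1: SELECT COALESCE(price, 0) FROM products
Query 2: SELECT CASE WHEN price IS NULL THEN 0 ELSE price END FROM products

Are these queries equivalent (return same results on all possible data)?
Yes, equivalent

Both queries return: [(0,), (191.37,), (232.62,), (1058.52,), (1240.45,), (1419.66,)]

Reason: COALESCE vs CASE for NULL handling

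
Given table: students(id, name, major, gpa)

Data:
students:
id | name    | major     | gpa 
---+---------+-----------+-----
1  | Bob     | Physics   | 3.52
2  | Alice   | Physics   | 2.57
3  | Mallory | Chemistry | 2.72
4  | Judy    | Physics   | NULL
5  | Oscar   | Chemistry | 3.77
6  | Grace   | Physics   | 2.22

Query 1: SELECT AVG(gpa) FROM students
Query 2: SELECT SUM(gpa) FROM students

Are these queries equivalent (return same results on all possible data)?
No, not equivalent

Query 1 returns: [(2.96,)]
Query 2 returns: [(14.8,)]

Reason: AVG vs SUM give different aggregate values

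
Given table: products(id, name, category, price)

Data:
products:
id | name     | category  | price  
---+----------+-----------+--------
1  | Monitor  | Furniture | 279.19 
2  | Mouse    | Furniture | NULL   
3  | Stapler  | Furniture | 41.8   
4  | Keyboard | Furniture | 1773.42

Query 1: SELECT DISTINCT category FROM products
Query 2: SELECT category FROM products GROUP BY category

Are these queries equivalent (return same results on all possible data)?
Yes, equivalent

Both queries return: [('Furniture',)]

Reason: Both get unique categorys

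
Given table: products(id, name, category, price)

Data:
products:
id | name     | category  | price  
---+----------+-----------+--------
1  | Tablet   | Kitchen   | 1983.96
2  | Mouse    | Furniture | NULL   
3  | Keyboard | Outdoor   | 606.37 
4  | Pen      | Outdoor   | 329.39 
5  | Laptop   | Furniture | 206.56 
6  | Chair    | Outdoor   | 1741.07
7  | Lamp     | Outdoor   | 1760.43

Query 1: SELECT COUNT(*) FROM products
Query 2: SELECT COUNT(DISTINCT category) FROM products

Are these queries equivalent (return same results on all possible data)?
No, not equivalent

Query 1 returns: [(7,)]
Query 2 returns: [(3,)]

Reason: COUNT(*) counts rows, COUNT(DISTINCT category) counts unique categorys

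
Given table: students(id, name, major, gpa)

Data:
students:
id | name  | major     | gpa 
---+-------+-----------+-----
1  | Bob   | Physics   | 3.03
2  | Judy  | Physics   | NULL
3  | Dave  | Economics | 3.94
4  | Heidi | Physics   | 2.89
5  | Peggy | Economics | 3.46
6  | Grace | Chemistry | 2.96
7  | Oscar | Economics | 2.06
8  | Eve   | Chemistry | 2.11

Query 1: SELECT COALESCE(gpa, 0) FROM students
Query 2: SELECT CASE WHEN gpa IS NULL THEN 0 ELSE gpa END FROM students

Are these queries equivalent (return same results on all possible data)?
Yes, equivalent

Both queries return: [(0,), (2.06,), (2.11,), (2.89,), (2.96,), (3.03,), (3.46,), (3.94,)]

Reason: COALESCE vs CASE for NULL handling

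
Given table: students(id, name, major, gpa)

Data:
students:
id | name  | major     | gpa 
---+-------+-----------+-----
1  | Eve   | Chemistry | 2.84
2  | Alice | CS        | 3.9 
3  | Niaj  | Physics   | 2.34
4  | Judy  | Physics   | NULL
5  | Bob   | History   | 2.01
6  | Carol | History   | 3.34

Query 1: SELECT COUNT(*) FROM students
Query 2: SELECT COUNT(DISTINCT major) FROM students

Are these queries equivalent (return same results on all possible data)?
No, not equivalent

Query 1 returns: [(6,)]
Query 2 returns: [(4,)]

Reason: COUNT(*) counts rows, COUNT(DISTINCT major) counts unique majors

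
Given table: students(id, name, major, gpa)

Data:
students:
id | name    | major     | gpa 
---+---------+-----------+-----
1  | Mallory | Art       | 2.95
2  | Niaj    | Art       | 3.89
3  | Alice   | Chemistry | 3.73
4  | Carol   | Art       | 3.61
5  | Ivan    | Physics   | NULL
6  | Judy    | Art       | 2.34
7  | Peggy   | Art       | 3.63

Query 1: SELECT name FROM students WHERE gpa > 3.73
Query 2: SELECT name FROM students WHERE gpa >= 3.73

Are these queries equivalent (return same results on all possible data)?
No, not equivalent

Query 1 returns: [('Niaj',)]
Query 2 returns: [('Niaj',), ('Alice',)]

Reason: > vs >= gives different results when gpa = 3.73 exists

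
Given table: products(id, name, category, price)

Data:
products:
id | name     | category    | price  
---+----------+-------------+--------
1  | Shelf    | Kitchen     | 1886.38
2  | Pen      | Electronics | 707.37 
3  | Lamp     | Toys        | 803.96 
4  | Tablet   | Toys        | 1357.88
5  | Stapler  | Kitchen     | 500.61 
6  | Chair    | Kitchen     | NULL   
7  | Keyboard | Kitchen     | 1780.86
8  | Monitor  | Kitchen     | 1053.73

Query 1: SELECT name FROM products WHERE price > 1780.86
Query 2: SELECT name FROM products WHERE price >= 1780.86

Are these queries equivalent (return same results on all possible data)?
No, not equivalent

Query 1 returns: [('Shelf',)]
Query 2 returns: [('Shelf',), ('Keyboard',)]

Reason: > vs >= gives different results when price = 1780.86 exists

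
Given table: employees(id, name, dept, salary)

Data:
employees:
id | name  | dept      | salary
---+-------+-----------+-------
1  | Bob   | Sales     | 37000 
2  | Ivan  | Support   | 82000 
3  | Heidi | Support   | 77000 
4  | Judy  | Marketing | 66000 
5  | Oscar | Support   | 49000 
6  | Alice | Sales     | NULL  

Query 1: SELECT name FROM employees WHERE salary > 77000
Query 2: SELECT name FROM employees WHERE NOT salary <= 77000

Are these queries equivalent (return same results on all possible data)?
Yes, equivalent

Both queries return: [('Ivan',)]

Reason: Both filter salary > 77000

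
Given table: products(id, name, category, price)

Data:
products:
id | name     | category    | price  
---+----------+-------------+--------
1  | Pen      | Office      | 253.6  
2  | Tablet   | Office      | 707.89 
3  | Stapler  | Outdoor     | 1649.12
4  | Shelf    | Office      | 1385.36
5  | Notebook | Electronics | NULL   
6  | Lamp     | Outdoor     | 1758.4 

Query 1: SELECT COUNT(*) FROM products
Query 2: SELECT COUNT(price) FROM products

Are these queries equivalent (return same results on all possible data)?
No, not equivalent

Query 1 returns: [(6,)]
Query 2 returns: [(5,)]

Reason: COUNT(*) includes NULLs, COUNT(column) excludes them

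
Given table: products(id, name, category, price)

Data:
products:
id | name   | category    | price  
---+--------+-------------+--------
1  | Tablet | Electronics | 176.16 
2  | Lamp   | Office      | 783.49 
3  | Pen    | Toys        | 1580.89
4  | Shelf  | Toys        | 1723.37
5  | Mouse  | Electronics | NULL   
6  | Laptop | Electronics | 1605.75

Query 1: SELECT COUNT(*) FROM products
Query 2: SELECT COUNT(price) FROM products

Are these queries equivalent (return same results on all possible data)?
No, not equivalent

Query 1 returns: [(6,)]
Query 2 returns: [(5,)]

Reason: COUNT(*) includes NULLs, COUNT(column) excludes them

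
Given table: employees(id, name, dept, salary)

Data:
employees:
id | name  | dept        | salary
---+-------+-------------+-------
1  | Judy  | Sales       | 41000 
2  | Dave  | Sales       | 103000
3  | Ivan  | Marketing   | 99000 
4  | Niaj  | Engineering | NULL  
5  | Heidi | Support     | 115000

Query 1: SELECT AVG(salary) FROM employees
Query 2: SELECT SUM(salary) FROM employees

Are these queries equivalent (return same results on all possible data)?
No, not equivalent

Query 1 returns: [(89500.0,)]
Query 2 returns: [(358000,)]

Reason: AVG vs SUM give different aggregate values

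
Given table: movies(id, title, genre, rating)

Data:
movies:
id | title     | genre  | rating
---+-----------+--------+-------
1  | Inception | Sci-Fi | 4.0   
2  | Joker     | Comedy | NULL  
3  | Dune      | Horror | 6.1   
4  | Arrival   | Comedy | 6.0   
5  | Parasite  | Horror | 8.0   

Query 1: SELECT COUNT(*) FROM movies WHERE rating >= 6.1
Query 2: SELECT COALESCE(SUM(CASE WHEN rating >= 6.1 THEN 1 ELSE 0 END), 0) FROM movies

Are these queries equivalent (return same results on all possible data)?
Yes, equivalent

Both queries return: [(2,)]

Reason: COUNT with WHERE vs conditional SUM (COALESCE handles empty-table NULL)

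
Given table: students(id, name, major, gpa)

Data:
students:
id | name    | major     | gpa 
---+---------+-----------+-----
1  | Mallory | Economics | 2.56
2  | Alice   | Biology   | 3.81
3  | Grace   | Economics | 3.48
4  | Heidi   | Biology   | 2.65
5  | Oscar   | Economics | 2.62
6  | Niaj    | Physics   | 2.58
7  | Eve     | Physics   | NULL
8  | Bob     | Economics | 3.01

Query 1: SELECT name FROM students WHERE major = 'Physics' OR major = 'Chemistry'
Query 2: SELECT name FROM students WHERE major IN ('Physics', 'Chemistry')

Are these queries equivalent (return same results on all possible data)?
Yes, equivalent

Both queries return: [('Eve',), ('Niaj',)]

Reason: OR vs IN are equivalent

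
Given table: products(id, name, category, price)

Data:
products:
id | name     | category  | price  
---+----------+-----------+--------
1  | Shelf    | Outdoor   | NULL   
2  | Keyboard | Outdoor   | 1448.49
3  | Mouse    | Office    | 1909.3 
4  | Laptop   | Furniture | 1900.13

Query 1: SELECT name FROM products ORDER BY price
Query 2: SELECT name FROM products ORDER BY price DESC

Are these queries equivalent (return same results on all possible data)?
No, not equivalent

Query 1 returns: [('Shelf',), ('Keyboard',), ('Laptop',), ('Mouse',)]
Query 2 returns: [('Mouse',), ('Laptop',), ('Keyboard',), ('Shelf',)]

Reason: ASC vs DESC gives opposite ordering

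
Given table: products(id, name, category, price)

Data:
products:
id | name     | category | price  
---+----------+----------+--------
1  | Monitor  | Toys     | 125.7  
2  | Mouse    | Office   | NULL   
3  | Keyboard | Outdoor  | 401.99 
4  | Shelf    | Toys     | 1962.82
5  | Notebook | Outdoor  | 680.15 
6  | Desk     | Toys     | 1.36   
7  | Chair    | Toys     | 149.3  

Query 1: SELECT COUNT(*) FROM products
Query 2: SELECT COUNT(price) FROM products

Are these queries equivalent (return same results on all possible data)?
No, not equivalent

Query 1 returns: [(7,)]
Query 2 returns: [(6,)]

Reason: COUNT(*) includes NULLs, COUNT(column) excludes them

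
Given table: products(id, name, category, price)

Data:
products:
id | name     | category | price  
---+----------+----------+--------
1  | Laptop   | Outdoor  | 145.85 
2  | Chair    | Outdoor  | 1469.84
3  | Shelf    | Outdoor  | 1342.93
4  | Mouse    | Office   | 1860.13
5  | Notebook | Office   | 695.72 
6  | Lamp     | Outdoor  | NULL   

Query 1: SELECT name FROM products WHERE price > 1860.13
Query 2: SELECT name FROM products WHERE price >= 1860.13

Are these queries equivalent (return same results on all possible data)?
No, not equivalent

Query 1 returns: []
Query 2 returns: [('Mouse',)]

Reason: > vs >= gives different results when price = 1860.13 exists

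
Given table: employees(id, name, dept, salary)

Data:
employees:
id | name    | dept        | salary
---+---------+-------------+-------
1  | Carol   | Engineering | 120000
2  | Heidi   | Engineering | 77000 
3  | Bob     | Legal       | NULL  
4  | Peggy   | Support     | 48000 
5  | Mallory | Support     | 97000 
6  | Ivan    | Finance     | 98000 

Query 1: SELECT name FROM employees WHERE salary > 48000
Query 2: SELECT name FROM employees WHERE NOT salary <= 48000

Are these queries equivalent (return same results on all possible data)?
Yes, equivalent

Both queries return: [('Carol',), ('Heidi',), ('Ivan',), ('Mallory',)]

Reason: Both filter salary > 48000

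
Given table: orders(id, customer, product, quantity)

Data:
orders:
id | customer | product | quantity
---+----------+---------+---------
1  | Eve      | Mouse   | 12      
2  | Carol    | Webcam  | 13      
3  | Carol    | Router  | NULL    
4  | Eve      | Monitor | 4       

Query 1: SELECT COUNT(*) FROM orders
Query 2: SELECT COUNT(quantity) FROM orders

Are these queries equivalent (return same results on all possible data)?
No, not equivalent

Query 1 returns: [(4,)]
Query 2 returns: [(3,)]

Reason: COUNT(*) includes NULLs, COUNT(column) excludes them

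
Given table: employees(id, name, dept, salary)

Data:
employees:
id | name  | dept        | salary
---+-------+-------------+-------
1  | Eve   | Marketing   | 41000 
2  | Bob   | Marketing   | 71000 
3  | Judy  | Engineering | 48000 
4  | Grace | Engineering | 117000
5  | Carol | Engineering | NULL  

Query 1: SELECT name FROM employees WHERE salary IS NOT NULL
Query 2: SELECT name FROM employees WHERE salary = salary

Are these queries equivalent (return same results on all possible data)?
Yes, equivalent

Both queries return: [('Bob',), ('Eve',), ('Grace',), ('Judy',)]

Reason: IS NOT NULL vs self-equality (both exclude NULLs)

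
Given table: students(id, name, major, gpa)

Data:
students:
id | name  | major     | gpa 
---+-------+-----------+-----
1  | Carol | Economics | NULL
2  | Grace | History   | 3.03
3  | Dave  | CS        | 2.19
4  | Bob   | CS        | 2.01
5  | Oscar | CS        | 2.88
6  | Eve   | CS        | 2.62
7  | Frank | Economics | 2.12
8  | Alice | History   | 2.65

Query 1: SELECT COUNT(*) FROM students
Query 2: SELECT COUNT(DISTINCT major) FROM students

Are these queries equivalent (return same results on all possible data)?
No, not equivalent

Query 1 returns: [(8,)]
Query 2 returns: [(3,)]

Reason: COUNT(*) counts rows, COUNT(DISTINCT major) counts unique majors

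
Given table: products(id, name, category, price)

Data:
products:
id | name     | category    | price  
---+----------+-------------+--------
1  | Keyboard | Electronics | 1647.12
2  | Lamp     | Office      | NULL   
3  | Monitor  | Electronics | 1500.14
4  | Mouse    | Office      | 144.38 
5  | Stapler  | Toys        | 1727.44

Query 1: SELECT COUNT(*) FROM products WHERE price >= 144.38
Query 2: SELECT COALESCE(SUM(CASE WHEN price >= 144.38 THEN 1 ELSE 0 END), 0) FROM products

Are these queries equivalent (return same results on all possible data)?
Yes, equivalent

Both queries return: [(4,)]

Reason: COUNT with WHERE vs conditional SUM (COALESCE handles empty-table NULL)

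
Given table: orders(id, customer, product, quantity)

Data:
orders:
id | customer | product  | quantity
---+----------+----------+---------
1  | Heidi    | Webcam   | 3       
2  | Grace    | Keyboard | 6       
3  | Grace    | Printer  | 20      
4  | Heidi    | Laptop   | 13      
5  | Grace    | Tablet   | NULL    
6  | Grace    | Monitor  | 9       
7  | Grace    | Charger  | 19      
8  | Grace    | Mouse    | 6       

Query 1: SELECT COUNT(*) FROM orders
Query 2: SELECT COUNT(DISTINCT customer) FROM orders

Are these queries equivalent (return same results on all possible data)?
No, not equivalent

Query 1 returns: [(8,)]
Query 2 returns: [(2,)]

Reason: COUNT(*) counts rows, COUNT(DISTINCT customer) counts unique customers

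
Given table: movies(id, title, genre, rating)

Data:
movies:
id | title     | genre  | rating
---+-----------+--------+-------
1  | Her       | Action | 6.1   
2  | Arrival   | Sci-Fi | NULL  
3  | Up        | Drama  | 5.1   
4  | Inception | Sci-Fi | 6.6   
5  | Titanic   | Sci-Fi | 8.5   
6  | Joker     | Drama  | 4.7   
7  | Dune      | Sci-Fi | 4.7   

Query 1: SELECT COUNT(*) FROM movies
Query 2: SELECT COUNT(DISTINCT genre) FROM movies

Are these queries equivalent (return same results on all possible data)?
No, not equivalent

Query 1 returns: [(7,)]
Query 2 returns: [(3,)]

Reason: COUNT(*) counts rows, COUNT(DISTINCT genre) counts unique genres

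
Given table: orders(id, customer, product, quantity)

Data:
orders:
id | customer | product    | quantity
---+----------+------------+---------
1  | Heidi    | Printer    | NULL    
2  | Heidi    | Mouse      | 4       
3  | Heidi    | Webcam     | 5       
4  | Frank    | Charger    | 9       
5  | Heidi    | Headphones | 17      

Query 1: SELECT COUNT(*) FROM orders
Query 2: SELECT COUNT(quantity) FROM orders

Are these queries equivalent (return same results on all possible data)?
No, not equivalent

Query 1 returns: [(5,)]
Query 2 returns: [(4,)]

Reason: COUNT(*) includes NULLs, COUNT(column) excludes them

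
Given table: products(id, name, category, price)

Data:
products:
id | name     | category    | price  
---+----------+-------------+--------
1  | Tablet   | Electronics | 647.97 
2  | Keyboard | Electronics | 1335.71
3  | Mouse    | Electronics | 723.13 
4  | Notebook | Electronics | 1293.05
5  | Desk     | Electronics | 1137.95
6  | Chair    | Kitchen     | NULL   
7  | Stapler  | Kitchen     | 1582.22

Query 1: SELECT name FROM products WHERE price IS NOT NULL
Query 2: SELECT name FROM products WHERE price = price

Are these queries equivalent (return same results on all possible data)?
Yes, equivalent

Both queries return: [('Desk',), ('Keyboard',), ('Mouse',), ('Notebook',), ('Stapler',), ('Tablet',)]

Reason: IS NOT NULL vs self-equality (both exclude NULLs)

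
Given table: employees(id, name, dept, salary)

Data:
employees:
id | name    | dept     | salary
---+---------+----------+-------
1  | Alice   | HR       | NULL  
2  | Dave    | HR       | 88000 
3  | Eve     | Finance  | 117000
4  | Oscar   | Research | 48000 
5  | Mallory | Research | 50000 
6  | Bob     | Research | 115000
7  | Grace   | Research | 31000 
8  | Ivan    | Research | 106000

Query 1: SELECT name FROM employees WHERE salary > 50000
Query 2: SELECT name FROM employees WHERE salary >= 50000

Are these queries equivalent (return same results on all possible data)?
No, not equivalent

Query 1 returns: [('Dave',), ('Eve',), ('Bob',), ('Ivan',)]
Query 2 returns: [('Dave',), ('Eve',), ('Mallory',), ('Bob',), ('Ivan',)]

Reason: > vs >= gives different results when salary = 50000 exists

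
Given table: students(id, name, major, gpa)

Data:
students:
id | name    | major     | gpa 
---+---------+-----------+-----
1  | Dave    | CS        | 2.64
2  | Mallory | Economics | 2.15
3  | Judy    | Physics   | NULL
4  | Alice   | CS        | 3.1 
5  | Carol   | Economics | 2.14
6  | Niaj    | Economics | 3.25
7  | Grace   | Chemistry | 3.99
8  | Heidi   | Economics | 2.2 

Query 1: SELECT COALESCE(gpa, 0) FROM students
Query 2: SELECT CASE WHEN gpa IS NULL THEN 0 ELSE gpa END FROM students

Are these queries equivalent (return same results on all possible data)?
Yes, equivalent

Both queries return: [(0,), (2.14,), (2.15,), (2.2,), (2.64,), (3.1,), (3.25,), (3.99,)]

Reason: COALESCE vs CASE for NULL handling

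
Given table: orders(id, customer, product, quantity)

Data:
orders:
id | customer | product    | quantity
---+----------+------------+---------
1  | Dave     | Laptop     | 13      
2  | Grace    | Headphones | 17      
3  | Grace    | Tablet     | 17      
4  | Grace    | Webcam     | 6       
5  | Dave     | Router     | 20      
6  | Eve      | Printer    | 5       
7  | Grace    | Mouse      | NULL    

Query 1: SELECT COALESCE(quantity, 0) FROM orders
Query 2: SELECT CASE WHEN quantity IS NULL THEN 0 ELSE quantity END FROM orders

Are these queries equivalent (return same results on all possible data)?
Yes, equivalent

Both queries return: [(0,), (5,), (6,), (13,), (17,), (17,), (20,)]

Reason: COALESCE vs CASE for NULL handling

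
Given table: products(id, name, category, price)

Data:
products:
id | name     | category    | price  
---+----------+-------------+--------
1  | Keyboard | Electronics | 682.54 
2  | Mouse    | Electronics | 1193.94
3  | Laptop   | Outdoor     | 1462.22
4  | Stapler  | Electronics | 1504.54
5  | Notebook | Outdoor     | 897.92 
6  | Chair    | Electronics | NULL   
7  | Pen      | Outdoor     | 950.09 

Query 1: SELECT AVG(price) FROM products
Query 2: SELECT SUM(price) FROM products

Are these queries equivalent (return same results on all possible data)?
No, not equivalent

Query 1 returns: [(1115.2083333333333,)]
Query 2 returns: [(6691.25,)]

Reason: AVG vs SUM give different aggregate values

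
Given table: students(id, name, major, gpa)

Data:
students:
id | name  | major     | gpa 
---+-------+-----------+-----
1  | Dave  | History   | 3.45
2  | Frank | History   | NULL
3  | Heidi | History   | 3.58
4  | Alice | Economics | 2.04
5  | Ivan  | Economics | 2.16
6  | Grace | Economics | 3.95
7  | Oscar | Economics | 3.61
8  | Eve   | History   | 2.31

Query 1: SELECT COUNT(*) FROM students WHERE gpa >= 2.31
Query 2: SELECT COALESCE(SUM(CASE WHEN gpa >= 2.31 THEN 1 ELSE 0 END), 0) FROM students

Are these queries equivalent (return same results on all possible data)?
Yes, equivalent

Both queries return: [(5,)]

Reason: COUNT with WHERE vs conditional SUM (COALESCE handles empty-table NULL)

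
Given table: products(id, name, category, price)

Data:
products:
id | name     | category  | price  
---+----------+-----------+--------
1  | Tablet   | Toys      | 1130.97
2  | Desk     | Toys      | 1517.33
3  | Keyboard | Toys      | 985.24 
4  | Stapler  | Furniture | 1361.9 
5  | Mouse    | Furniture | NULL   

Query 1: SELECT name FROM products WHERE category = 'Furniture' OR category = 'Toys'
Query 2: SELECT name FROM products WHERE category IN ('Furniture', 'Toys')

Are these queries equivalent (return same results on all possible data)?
Yes, equivalent

Both queries return: [('Desk',), ('Keyboard',), ('Mouse',), ('Stapler',), ('Tablet',)]

Reason: OR vs IN are equivalent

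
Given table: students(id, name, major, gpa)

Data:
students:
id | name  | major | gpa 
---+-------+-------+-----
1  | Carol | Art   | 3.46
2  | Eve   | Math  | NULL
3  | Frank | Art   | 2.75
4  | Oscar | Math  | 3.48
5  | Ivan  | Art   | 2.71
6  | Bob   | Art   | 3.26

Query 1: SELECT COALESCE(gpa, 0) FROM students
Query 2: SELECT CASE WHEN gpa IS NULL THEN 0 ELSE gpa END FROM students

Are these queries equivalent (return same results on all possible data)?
Yes, equivalent

Both queries return: [(0,), (2.71,), (2.75,), (3.26,), (3.46,), (3.48,)]

Reason: COALESCE vs CASE for NULL handling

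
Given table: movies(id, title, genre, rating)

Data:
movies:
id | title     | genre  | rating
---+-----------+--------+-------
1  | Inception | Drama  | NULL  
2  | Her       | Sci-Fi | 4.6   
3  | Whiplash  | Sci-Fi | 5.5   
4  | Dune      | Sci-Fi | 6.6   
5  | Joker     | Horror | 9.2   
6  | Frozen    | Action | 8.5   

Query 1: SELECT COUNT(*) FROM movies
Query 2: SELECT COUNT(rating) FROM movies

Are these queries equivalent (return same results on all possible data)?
No, not equivalent

Query 1 returns: [(6,)]
Query 2 returns: [(5,)]

Reason: COUNT(*) includes NULLs, COUNT(column) excludes them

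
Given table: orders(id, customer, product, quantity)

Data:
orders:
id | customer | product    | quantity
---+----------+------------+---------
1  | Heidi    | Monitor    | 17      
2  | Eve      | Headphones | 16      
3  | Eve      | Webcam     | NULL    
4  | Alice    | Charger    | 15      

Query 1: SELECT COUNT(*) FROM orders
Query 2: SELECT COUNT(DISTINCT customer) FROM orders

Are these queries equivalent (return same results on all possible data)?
No, not equivalent

Query 1 returns: [(4,)]
Query 2 returns: [(3,)]

Reason: COUNT(*) counts rows, COUNT(DISTINCT customer) counts unique customers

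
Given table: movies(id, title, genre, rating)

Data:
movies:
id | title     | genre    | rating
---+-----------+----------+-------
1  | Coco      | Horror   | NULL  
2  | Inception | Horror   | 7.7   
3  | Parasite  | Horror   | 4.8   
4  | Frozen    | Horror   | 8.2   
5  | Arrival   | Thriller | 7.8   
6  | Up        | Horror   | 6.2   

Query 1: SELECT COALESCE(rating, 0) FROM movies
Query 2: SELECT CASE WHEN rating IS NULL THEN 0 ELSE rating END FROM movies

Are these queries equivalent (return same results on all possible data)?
Yes, equivalent

Both queries return: [(0,), (4.8,), (6.2,), (7.7,), (7.8,), (8.2,)]

Reason: COALESCE vs CASE for NULL handling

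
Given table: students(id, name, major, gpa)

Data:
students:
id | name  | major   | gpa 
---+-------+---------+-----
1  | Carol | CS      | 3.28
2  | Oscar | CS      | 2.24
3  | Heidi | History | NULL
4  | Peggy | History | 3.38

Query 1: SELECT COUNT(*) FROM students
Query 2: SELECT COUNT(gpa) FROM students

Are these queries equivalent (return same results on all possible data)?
No, not equivalent

Query 1 returns: [(4,)]
Query 2 returns: [(3,)]

Reason: COUNT(*) includes NULLs, COUNT(column) excludes them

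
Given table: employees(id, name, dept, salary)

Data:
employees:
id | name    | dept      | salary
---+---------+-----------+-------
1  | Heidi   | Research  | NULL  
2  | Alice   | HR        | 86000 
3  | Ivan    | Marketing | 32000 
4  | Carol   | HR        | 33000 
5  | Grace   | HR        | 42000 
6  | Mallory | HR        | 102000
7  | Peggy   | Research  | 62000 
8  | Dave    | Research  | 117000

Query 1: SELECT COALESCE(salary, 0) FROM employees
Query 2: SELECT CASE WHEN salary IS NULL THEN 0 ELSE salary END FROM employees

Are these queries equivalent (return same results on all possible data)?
Yes, equivalent

Both queries return: [(0,), (32000,), (33000,), (42000,), (62000,), (86000,), (102000,), (117000,)]

Reason: COALESCE vs CASE for NULL handling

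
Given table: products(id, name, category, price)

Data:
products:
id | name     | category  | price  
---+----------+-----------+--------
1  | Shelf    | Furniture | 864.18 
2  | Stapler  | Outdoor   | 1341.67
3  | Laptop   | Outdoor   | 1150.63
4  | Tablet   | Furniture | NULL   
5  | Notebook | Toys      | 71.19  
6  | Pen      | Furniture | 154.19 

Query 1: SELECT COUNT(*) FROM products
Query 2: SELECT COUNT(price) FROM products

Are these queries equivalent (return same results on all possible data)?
No, not equivalent

Query 1 returns: [(6,)]
Query 2 returns: [(5,)]

Reason: COUNT(*) includes NULLs, COUNT(column) excludes them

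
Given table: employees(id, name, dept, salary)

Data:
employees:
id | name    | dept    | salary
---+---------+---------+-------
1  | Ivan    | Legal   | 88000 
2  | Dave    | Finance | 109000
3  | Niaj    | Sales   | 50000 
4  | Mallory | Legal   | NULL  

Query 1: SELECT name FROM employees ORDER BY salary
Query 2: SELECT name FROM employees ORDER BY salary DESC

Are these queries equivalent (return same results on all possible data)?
No, not equivalent

Query 1 returns: [('Mallory',), ('Niaj',), ('Ivan',), ('Dave',)]
Query 2 returns: [('Dave',), ('Ivan',), ('Niaj',), ('Mallory',)]

Reason: ASC vs DESC gives opposite ordering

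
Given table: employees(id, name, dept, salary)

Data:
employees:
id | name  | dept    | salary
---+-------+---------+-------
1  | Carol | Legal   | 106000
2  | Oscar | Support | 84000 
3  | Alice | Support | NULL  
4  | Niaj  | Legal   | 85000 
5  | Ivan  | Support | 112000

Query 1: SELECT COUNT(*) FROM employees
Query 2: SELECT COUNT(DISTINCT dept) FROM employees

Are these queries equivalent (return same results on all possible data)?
No, not equivalent

Query 1 returns: [(5,)]
Query 2 returns: [(2,)]

Reason: COUNT(*) counts rows, COUNT(DISTINCT dept) counts unique depts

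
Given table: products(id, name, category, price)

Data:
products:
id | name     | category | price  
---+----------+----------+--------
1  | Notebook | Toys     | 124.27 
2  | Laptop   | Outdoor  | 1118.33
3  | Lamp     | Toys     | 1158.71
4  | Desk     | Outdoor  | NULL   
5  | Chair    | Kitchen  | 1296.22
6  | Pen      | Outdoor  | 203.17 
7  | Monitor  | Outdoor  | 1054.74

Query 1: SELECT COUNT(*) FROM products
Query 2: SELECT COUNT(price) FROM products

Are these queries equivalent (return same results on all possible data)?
No, not equivalent

Query 1 returns: [(7,)]
Query 2 returns: [(6,)]

Reason: COUNT(*) includes NULLs, COUNT(column) excludes them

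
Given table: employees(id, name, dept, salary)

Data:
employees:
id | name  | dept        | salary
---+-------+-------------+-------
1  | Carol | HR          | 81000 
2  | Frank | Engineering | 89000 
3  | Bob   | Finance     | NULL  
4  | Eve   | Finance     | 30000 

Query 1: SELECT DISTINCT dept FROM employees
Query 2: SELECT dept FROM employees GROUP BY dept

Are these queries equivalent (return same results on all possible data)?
Yes, equivalent

Both queries return: [('Engineering',), ('Finance',), ('HR',)]

Reason: Both get unique depts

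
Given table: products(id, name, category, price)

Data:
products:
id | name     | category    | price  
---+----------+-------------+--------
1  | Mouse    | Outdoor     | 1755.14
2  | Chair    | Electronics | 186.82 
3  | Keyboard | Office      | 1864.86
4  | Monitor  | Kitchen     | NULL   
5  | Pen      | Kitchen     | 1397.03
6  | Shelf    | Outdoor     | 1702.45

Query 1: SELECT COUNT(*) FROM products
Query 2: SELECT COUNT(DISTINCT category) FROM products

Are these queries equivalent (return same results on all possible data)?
No, not equivalent

Query 1 returns: [(6,)]
Query 2 returns: [(4,)]

Reason: COUNT(*) counts rows, COUNT(DISTINCT category) counts unique categorys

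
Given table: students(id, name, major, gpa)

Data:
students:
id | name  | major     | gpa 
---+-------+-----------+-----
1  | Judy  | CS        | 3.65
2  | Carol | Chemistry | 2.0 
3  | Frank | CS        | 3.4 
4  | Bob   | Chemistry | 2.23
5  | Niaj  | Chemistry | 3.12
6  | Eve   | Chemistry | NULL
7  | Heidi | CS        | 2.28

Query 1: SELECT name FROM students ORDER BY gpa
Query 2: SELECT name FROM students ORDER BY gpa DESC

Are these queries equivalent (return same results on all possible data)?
No, not equivalent

Query 1 returns: [('Eve',), ('Carol',), ('Bob',), ('Heidi',), ('Niaj',), ('Frank',), ('Judy',)]
Query 2 returns: [('Judy',), ('Frank',), ('Niaj',), ('Heidi',), ('Bob',), ('Carol',), ('Eve',)]

Reason: ASC vs DESC gives opposite ordering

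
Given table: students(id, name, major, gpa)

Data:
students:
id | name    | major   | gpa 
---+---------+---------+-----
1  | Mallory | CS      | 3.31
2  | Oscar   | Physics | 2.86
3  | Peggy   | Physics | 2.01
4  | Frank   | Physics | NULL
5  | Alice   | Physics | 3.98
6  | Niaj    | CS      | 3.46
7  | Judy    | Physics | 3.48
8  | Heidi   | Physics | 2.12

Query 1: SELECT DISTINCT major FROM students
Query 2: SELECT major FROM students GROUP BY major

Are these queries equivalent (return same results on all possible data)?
Yes, equivalent

Both queries return: [('CS',), ('Physics',)]

Reason: Both get unique majors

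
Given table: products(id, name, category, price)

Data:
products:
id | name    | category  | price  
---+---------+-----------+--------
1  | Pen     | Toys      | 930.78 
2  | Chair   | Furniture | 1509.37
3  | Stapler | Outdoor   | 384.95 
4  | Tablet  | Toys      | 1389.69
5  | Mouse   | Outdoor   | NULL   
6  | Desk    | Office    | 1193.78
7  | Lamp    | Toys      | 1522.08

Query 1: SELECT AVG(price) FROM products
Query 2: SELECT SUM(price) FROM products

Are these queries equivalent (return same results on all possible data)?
No, not equivalent

Query 1 returns: [(1155.1083333333333,)]
Query 2 returns: [(6930.65,)]

Reason: AVG vs SUM give different aggregate values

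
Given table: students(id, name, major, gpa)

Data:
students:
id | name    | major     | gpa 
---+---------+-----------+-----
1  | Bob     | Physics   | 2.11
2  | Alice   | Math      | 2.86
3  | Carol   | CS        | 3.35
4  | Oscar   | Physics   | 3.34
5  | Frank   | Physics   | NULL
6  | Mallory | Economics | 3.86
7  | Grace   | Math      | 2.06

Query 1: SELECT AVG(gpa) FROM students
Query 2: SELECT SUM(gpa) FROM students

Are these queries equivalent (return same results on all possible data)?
No, not equivalent

Query 1 returns: [(2.9299999999999997,)]
Query 2 returns: [(17.58,)]

Reason: AVG vs SUM give different aggregate values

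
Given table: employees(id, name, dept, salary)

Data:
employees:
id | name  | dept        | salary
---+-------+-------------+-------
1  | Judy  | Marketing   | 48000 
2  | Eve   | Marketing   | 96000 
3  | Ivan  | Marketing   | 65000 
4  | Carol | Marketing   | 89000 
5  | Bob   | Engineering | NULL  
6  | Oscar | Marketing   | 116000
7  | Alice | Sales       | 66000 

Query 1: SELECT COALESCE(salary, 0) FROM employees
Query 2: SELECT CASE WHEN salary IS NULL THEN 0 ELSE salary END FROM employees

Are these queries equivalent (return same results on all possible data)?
Yes, equivalent

Both queries return: [(0,), (48000,), (65000,), (66000,), (89000,), (96000,), (116000,)]

Reason: COALESCE vs CASE for NULL handling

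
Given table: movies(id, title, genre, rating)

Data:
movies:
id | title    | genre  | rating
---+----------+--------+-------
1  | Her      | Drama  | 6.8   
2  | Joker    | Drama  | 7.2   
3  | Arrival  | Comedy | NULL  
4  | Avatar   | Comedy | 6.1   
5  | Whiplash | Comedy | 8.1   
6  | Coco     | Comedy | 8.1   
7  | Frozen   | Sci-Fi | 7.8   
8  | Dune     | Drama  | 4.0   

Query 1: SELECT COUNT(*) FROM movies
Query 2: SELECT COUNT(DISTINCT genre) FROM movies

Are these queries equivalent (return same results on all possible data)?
No, not equivalent

Query 1 returns: [(8,)]
Query 2 returns: [(3,)]

Reason: COUNT(*) counts rows, COUNT(DISTINCT genre) counts unique genres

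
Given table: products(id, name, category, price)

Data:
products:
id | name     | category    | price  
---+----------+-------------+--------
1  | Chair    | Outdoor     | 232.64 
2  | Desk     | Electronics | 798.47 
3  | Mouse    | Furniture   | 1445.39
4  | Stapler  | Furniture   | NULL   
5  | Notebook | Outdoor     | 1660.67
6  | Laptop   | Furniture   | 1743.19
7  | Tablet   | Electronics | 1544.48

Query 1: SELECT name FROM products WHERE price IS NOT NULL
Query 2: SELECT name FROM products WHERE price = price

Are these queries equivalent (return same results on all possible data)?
Yes, equivalent

Both queries return: [('Chair',), ('Desk',), ('Laptop',), ('Mouse',), ('Notebook',), ('Tablet',)]

Reason: IS NOT NULL vs self-equality (both exclude NULLs)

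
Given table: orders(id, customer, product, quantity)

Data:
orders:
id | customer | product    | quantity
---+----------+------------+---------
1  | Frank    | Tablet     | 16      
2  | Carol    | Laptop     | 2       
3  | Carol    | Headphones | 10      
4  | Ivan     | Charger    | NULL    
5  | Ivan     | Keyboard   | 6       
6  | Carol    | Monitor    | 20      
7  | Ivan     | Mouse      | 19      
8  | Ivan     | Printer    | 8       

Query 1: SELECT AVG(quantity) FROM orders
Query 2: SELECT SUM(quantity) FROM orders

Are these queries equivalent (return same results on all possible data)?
No, not equivalent

Query 1 returns: [(11.571428571428571,)]
Query 2 returns: [(81,)]

Reason: AVG vs SUM give different aggregate values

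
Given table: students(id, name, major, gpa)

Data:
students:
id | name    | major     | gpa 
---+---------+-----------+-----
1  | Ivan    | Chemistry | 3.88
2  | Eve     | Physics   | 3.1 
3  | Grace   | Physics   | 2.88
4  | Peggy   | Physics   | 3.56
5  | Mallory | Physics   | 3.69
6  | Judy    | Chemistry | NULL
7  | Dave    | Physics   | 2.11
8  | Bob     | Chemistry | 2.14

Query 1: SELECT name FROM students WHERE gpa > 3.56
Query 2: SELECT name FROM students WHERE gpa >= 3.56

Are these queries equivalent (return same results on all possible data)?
No, not equivalent

Query 1 returns: [('Ivan',), ('Mallory',)]
Query 2 returns: [('Ivan',), ('Peggy',), ('Mallory',)]

Reason: > vs >= gives different results when gpa = 3.56 exists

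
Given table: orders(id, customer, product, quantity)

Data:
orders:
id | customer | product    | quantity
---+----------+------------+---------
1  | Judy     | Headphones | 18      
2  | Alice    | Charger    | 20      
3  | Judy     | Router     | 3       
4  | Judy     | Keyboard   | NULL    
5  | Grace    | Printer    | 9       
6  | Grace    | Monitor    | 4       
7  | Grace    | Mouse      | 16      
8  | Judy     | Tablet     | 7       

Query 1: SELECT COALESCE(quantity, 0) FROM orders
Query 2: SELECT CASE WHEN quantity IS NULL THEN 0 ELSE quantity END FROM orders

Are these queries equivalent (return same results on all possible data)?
Yes, equivalent

Both queries return: [(0,), (3,), (4,), (7,), (9,), (16,), (18,), (20,)]

Reason: COALESCE vs CASE for NULL handling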